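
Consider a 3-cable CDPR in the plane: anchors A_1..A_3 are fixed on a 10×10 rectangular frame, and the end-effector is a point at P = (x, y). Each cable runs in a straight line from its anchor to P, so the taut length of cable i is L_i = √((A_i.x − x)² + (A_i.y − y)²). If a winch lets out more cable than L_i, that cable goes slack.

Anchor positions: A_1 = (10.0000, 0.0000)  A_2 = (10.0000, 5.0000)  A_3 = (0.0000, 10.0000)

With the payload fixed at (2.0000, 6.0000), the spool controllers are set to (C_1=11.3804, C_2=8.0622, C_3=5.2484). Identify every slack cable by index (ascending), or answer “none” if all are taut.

cable 1: L_1 = ‖A_1−P‖ = 10.0000;  C_1 = 11.3804 → slack
cable 2: L_2 = ‖A_2−P‖ = 8.0623;  C_2 = 8.0622 → taut
cable 3: L_3 = ‖A_3−P‖ = 4.4721;  C_3 = 5.2484 → slack

1, 3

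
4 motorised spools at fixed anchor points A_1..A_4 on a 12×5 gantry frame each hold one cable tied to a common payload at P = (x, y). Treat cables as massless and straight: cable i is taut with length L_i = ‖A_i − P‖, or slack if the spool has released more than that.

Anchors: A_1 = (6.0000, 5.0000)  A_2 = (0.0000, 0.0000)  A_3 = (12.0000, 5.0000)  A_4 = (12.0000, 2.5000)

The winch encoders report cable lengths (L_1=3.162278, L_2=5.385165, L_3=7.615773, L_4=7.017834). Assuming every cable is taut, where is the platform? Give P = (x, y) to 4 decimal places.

(5.0000, 2.0000)

expand ‖A_i−P‖²=L_i² and subtract eq 1 (k_i ≔ ‖A_i‖²−L_i²)
k_1 = 36.0000+25.0000−10.0000 = 51.0000
eq1−eq2 → [12.0000  10.0000]·P = 80.0000
eq1−eq3 → [-12.0000  0.0000]·P = -60.0000
eq1−eq4 → [-12.0000  5.0000]·P = -50.0000
2×2 solve → P = (5.0000, 2.0000)
check cable 4: ‖A_4−P‖² = 49.2500 ≈ L_4² = 49.2500 ✓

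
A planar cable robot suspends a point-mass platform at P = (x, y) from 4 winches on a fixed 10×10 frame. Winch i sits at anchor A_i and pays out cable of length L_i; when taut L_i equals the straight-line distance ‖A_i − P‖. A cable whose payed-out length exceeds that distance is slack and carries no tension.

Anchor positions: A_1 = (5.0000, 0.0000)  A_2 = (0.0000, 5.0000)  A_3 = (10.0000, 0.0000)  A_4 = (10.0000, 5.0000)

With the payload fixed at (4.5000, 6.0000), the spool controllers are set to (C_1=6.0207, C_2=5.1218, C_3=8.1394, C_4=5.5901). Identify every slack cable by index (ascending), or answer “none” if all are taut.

2

cable 1: √((0.5000)²+(-6.0000)²)=6.0208, C_1=6.0207: taut
cable 2: √((-4.5000)²+(-1.0000)²)=4.6098, C_2=5.1218: slack
cable 3: √((5.5000)²+(-6.0000)²)=8.1394, C_3=8.1394: taut
cable 4: √((5.5000)²+(-1.0000)²)=5.5902, C_4=5.5901: taut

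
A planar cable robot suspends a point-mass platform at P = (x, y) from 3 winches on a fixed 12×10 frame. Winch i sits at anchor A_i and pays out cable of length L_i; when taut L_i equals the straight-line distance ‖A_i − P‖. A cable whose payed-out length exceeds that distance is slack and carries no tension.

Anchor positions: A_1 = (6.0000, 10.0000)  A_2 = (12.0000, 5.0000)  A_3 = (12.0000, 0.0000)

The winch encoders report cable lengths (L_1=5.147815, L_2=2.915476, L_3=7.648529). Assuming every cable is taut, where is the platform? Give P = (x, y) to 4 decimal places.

each cable: (A_i−P)·(A_i−P) = L_i²; let c_i = ‖A_i‖²−L_i²
c_1 = 36.0000+100.0000−26.5000 = 109.5000
row 1: -12.0000x + 10.0000y = -51.0000  (c_2=160.5000)
row 2: -12.0000x + 20.0000y = 24.0000  (c_3=85.5000)
Cramer on rows 1–2 → x = 10.5000, y = 7.5000

(10.5000, 7.5000)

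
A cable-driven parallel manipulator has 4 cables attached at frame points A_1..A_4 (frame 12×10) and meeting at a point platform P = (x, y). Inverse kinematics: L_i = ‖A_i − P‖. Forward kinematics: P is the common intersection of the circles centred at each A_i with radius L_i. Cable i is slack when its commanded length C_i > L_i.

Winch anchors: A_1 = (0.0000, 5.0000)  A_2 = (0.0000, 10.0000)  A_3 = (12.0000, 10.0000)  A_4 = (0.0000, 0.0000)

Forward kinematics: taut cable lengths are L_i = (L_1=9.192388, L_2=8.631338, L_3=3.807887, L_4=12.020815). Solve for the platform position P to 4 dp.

(8.5000, 8.5000)

each cable: (A_i−P)·(A_i−P) = L_i²; let c_i = ‖A_i‖²−L_i²
c_1 = 0.0000+25.0000−84.5000 = -59.5000
row 1: 0.0000x − 10.0000y = -85.0000  (c_2=25.5000)
row 2: -24.0000x − 10.0000y = -289.0000  (c_3=229.5000)
row 3: 0.0000x + 10.0000y = 85.0000  (c_4=-144.5000)
Cramer on rows 1–2 → x = 8.5000, y = 8.5000
check cable 4: ‖A_4−P‖² = 144.5000 ≈ L_4² = 144.5000 ✓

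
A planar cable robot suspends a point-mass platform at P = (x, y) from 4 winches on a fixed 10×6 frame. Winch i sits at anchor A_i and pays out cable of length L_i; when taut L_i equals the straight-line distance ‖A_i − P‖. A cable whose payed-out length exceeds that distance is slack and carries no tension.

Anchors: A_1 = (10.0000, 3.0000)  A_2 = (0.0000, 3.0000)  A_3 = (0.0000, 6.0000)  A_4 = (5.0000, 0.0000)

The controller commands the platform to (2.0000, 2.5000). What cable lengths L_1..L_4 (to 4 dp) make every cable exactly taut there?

cable 1: Δx=8.0000, Δy=0.5000; L_1 = √(Δx²+Δy²) = 8.0156
cable 2: Δx=-2.0000, Δy=0.5000; L_2 = √(Δx²+Δy²) = 2.0616
cable 3: Δx=-2.0000, Δy=3.5000; L_3 = √(Δx²+Δy²) = 4.0311
cable 4: Δx=3.0000, Δy=-2.5000; L_4 = √(Δx²+Δy²) = 3.9051

(8.0156, 2.0616, 4.0311, 3.9051)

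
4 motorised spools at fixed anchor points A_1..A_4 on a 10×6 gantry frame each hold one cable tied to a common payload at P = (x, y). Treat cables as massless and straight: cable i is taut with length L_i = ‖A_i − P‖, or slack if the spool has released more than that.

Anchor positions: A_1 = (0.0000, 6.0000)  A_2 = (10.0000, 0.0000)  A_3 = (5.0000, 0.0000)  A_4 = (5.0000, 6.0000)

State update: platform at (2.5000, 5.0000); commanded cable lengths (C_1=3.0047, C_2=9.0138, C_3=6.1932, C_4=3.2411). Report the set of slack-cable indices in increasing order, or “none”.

cable 1: L_1 = ‖A_1−P‖ = 2.6926;  C_1 = 3.0047 → slack
cable 2: L_2 = ‖A_2−P‖ = 9.0139;  C_2 = 9.0138 → taut
cable 3: L_3 = ‖A_3−P‖ = 5.5902;  C_3 = 6.1932 → slack
cable 4: L_4 = ‖A_4−P‖ = 2.6926;  C_4 = 3.2411 → slack

1, 3, 4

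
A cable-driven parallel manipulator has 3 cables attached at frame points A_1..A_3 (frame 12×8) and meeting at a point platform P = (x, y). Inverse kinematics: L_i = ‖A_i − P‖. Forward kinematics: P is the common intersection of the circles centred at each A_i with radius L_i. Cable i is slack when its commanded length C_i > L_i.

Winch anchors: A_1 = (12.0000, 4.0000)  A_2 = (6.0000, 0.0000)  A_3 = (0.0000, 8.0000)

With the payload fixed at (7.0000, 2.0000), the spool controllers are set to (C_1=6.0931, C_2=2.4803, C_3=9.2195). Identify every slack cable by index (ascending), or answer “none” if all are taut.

i=1: geometric 5.3852 vs commanded 6.0931 ⇒ slack
i=2: geometric 2.2361 vs commanded 2.4803 ⇒ slack
i=3: geometric 9.2195 vs commanded 9.2195 ⇒ taut

1, 2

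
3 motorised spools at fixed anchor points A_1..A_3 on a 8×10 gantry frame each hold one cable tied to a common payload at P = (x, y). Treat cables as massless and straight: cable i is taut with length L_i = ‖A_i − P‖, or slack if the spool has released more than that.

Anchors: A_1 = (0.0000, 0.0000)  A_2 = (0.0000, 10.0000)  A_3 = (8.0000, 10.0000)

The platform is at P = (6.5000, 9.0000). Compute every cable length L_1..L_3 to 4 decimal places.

(11.1018, 6.5765, 1.8028)

L_1 = √((0.0000−6.5000)² + (0.0000−9.0000)²) = 11.1018
L_2 = √((0.0000−6.5000)² + (10.0000−9.0000)²) = 6.5765
L_3 = √((8.0000−6.5000)² + (10.0000−9.0000)²) = 1.8028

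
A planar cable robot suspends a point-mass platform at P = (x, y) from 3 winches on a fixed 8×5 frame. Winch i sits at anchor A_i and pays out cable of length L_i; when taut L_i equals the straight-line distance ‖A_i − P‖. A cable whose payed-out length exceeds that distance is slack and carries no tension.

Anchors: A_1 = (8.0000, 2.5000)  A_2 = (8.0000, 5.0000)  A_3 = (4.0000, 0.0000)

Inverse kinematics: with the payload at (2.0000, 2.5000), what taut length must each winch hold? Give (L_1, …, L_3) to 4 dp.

L_1 = √((8.0000−2.0000)² + (2.5000−2.5000)²) = 6.0000
L_2 = √((8.0000−2.0000)² + (5.0000−2.5000)²) = 6.5000
L_3 = √((4.0000−2.0000)² + (0.0000−2.5000)²) = 3.2016

(6.0000, 6.5000, 3.2016)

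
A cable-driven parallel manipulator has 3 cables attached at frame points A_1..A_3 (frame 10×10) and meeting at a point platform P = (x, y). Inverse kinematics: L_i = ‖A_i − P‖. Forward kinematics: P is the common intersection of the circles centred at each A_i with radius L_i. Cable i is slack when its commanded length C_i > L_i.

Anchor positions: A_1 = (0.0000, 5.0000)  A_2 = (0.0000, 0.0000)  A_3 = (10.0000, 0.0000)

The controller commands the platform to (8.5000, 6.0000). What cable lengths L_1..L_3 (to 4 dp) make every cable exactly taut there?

(8.5586, 10.4043, 6.1847)

L_1: Δ = A_1−P = (-8.5000, -1.0000) → ‖Δ‖ = √73.2500 = 8.5586
L_2: Δ = A_2−P = (-8.5000, -6.0000) → ‖Δ‖ = √108.2500 = 10.4043
L_3: Δ = A_3−P = (1.5000, -6.0000) → ‖Δ‖ = √38.2500 = 6.1847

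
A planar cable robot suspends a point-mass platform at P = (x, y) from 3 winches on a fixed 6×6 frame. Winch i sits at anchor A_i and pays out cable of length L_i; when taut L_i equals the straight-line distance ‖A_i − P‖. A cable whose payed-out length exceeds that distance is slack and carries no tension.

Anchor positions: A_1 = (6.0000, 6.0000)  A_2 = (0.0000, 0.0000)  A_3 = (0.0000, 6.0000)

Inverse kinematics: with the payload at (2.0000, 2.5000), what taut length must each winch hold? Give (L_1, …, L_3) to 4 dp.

cable 1: Δx=4.0000, Δy=3.5000; L_1 = √(Δx²+Δy²) = 5.3151
cable 2: Δx=-2.0000, Δy=-2.5000; L_2 = √(Δx²+Δy²) = 3.2016
cable 3: Δx=-2.0000, Δy=3.5000; L_3 = √(Δx²+Δy²) = 4.0311

(5.3151, 3.2016, 4.0311)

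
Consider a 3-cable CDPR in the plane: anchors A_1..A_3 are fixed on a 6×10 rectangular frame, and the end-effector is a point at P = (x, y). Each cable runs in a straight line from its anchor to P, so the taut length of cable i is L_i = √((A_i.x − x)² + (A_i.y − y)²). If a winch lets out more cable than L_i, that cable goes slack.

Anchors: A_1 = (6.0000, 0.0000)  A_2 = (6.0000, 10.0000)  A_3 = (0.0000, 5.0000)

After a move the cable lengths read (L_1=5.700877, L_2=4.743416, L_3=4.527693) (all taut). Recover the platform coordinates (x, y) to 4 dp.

expand ‖A_i−P‖²=L_i² and subtract eq 1 (k_i ≔ ‖A_i‖²−L_i²)
k_1 = 36.0000+0.0000−32.5000 = 3.5000
eq1−eq2 → [0.0000  -20.0000]·P = -110.0000
eq1−eq3 → [12.0000  -10.0000]·P = -1.0000
2×2 solve → P = (4.5000, 5.5000)

(4.5000, 5.5000)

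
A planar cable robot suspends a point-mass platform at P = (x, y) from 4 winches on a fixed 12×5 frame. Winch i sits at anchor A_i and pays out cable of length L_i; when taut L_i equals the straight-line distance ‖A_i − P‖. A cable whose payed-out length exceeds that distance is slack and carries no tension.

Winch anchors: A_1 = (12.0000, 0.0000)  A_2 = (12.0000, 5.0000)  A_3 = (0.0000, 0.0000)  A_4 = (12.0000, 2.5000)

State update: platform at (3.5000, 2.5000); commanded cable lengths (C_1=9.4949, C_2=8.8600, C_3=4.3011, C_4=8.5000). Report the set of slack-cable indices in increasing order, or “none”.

1

i=1: geometric 8.8600 vs commanded 9.4949 ⇒ slack
i=2: geometric 8.8600 vs commanded 8.8600 ⇒ taut
i=3: geometric 4.3012 vs commanded 4.3011 ⇒ taut
i=4: geometric 8.5000 vs commanded 8.5000 ⇒ taut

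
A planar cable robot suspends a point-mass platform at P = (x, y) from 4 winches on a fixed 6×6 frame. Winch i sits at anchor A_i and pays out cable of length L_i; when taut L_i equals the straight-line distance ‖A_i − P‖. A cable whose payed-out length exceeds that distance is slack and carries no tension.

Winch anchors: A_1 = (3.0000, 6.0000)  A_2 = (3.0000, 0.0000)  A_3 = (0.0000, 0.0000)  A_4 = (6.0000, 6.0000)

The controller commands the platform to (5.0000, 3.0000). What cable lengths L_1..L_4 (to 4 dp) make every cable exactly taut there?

L_1: Δ = A_1−P = (-2.0000, 3.0000) → ‖Δ‖ = √13.0000 = 3.6056
L_2: Δ = A_2−P = (-2.0000, -3.0000) → ‖Δ‖ = √13.0000 = 3.6056
L_3: Δ = A_3−P = (-5.0000, -3.0000) → ‖Δ‖ = √34.0000 = 5.8310
L_4: Δ = A_4−P = (1.0000, 3.0000) → ‖Δ‖ = √10.0000 = 3.1623

(3.6056, 3.6056, 5.8310, 3.1623)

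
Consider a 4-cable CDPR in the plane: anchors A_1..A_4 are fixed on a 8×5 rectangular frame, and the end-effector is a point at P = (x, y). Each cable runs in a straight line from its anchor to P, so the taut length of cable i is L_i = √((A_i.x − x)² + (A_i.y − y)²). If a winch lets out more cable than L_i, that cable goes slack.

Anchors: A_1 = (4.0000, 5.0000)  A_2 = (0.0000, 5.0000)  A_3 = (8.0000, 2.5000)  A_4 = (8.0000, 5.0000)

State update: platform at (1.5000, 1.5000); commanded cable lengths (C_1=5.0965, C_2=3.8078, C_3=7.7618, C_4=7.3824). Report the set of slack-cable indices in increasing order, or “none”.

1, 3

cable 1: √((2.5000)²+(3.5000)²)=4.3012, C_1=5.0965: slack
cable 2: √((-1.5000)²+(3.5000)²)=3.8079, C_2=3.8078: taut
cable 3: √((6.5000)²+(1.0000)²)=6.5765, C_3=7.7618: slack
cable 4: √((6.5000)²+(3.5000)²)=7.3824, C_4=7.3824: taut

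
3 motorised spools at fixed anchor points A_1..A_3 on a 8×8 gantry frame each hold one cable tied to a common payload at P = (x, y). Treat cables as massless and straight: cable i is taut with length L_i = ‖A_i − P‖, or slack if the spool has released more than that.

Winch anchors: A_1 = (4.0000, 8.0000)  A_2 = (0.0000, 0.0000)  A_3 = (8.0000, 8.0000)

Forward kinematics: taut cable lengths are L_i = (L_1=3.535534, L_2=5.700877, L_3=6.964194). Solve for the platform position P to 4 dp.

(1.5000, 5.5000)

expand ‖A_i−P‖²=L_i² and subtract eq 1 (k_i ≔ ‖A_i‖²−L_i²)
k_1 = 16.0000+64.0000−12.5000 = 67.5000
eq1−eq2 → [8.0000  16.0000]·P = 100.0000
eq1−eq3 → [-8.0000  0.0000]·P = -12.0000
2×2 solve → P = (1.5000, 5.5000)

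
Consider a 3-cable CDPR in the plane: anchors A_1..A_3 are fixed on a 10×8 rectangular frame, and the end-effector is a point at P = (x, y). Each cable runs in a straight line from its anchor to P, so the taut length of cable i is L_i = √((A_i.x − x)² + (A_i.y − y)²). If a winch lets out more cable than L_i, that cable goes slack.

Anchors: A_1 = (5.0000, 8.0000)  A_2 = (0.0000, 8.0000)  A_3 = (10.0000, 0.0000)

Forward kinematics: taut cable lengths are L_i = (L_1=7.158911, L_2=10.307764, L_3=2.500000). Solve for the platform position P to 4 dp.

(8.0000, 1.5000)

circle eqns → linear via eq_j − eq_1; set q_j = A_j·A_j − L_j²
q_1 = 25.0000+64.0000−51.2500 = 37.7500
10.0000·x + 0.0000·y = q_1−q_2 = 80.0000
-10.0000·x + 16.0000·y = q_1−q_3 = -56.0000
solve first two rows → x=8.0000, y=1.5000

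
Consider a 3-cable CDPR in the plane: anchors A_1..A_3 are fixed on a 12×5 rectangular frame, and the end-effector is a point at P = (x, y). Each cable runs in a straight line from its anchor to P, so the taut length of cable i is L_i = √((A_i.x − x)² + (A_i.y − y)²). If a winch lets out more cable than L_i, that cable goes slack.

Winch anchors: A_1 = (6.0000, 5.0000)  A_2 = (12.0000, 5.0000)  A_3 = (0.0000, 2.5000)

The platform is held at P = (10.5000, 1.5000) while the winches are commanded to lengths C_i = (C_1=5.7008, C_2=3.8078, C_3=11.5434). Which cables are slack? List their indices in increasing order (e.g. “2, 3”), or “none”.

i=1: geometric 5.7009 vs commanded 5.7008 ⇒ taut
i=2: geometric 3.8079 vs commanded 3.8078 ⇒ taut
i=3: geometric 10.5475 vs commanded 11.5434 ⇒ slack

3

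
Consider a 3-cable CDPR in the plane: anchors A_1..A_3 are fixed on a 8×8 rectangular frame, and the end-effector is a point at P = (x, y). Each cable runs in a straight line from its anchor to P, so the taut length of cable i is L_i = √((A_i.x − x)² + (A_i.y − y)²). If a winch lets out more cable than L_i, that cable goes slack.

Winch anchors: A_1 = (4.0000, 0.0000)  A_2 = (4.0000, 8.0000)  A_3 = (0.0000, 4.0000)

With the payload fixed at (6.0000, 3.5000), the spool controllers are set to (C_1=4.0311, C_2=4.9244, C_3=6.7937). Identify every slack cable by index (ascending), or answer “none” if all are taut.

3

cable 1: √((-2.0000)²+(-3.5000)²)=4.0311, C_1=4.0311: taut
cable 2: √((-2.0000)²+(4.5000)²)=4.9244, C_2=4.9244: taut
cable 3: √((-6.0000)²+(0.5000)²)=6.0208, C_3=6.7937: slack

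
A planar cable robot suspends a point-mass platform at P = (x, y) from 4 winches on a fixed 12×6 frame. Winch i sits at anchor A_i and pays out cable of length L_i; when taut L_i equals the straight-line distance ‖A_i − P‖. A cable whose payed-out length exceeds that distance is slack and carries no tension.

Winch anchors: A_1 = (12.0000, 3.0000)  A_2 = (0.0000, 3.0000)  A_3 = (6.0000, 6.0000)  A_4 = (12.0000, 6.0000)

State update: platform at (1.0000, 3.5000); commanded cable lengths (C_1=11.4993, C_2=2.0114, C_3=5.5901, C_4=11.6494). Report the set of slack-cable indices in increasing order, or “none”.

1, 2, 4

i=1: geometric 11.0114 vs commanded 11.4993 ⇒ slack
i=2: geometric 1.1180 vs commanded 2.0114 ⇒ slack
i=3: geometric 5.5902 vs commanded 5.5901 ⇒ taut
i=4: geometric 11.2805 vs commanded 11.6494 ⇒ slack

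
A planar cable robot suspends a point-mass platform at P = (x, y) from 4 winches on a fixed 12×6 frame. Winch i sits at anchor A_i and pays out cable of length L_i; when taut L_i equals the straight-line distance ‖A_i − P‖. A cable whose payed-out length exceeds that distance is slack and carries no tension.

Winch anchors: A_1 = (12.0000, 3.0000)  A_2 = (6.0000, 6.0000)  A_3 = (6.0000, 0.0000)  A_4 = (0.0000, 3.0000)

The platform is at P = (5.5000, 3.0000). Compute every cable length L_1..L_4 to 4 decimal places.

L_1 = √((12.0000−5.5000)² + (3.0000−3.0000)²) = 6.5000
L_2 = √((6.0000−5.5000)² + (6.0000−3.0000)²) = 3.0414
L_3 = √((6.0000−5.5000)² + (0.0000−3.0000)²) = 3.0414
L_4 = √((0.0000−5.5000)² + (3.0000−3.0000)²) = 5.5000

(6.5000, 3.0414, 3.0414, 5.5000)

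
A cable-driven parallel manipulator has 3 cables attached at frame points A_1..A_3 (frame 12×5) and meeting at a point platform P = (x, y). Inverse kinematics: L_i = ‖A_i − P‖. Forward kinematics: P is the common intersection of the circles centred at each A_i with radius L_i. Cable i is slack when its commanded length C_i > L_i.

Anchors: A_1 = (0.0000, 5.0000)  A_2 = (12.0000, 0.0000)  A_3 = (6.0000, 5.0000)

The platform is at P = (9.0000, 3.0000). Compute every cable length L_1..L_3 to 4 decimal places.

cable 1: Δx=-9.0000, Δy=2.0000; L_1 = √(Δx²+Δy²) = 9.2195
cable 2: Δx=3.0000, Δy=-3.0000; L_2 = √(Δx²+Δy²) = 4.2426
cable 3: Δx=-3.0000, Δy=2.0000; L_3 = √(Δx²+Δy²) = 3.6056

(9.2195, 4.2426, 3.6056)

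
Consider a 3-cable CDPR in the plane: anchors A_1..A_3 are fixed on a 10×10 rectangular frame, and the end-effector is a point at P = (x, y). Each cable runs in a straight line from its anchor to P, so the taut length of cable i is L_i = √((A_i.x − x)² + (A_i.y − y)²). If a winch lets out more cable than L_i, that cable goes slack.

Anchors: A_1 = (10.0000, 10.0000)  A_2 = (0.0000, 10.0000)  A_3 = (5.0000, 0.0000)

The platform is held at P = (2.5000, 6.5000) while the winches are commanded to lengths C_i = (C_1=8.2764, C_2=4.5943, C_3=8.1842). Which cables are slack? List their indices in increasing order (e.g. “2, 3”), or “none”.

2, 3

i=1: geometric 8.2765 vs commanded 8.2764 ⇒ taut
i=2: geometric 4.3012 vs commanded 4.5943 ⇒ slack
i=3: geometric 6.9642 vs commanded 8.1842 ⇒ slack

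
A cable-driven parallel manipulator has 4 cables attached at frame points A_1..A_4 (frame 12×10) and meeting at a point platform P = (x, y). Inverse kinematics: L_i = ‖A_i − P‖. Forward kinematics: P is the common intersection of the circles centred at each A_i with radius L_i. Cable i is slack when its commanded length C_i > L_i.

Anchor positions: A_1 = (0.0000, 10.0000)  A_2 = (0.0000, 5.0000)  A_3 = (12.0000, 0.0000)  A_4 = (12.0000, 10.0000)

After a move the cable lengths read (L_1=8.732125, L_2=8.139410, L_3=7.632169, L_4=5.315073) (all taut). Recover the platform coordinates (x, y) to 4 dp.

(8.0000, 6.5000)

expand ‖A_i−P‖²=L_i² and subtract eq 1 (q_i ≔ ‖A_i‖²−L_i²)
q_1 = 0.0000+100.0000−76.2500 = 23.7500
eq1−eq2 → [0.0000  10.0000]·P = 65.0000
eq1−eq3 → [-24.0000  20.0000]·P = -62.0000
eq1−eq4 → [-24.0000  0.0000]·P = -192.0000
2×2 solve → P = (8.0000, 6.5000)
check cable 4: ‖A_4−P‖² = 28.2500 ≈ L_4² = 28.2500 ✓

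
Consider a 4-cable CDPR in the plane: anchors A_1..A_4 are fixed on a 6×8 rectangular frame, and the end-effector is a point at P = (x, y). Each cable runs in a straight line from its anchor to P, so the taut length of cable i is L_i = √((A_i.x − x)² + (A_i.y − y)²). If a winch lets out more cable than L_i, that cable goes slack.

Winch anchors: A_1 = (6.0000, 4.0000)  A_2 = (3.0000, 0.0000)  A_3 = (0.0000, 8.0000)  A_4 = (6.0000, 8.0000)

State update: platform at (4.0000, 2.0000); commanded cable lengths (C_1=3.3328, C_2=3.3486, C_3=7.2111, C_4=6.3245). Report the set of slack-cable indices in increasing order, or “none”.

1, 2

cable 1: L_1 = ‖A_1−P‖ = 2.8284;  C_1 = 3.3328 → slack
cable 2: L_2 = ‖A_2−P‖ = 2.2361;  C_2 = 3.3486 → slack
cable 3: L_3 = ‖A_3−P‖ = 7.2111;  C_3 = 7.2111 → taut
cable 4: L_4 = ‖A_4−P‖ = 6.3246;  C_4 = 6.3245 → taut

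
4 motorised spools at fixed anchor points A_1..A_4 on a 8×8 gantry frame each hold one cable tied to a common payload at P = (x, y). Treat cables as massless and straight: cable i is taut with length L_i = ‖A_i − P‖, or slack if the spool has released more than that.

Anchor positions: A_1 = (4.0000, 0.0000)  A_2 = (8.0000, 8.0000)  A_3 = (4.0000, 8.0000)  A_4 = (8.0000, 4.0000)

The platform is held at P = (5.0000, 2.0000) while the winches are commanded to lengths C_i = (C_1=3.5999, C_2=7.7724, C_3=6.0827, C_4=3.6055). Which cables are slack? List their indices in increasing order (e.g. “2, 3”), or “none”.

1, 2

cable 1: √((-1.0000)²+(-2.0000)²)=2.2361, C_1=3.5999: slack
cable 2: √((3.0000)²+(6.0000)²)=6.7082, C_2=7.7724: slack
cable 3: √((-1.0000)²+(6.0000)²)=6.0828, C_3=6.0827: taut
cable 4: √((3.0000)²+(2.0000)²)=3.6056, C_4=3.6055: taut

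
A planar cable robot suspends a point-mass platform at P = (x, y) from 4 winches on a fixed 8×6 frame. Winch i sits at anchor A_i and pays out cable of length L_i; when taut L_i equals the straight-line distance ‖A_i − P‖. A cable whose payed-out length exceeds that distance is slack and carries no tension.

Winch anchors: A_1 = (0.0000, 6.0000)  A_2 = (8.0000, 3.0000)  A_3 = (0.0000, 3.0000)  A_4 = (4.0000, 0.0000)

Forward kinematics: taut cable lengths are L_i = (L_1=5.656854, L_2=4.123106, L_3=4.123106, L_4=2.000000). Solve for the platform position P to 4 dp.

(4.0000, 2.0000)

circle eqns → linear via eq_j − eq_1; set c_j = A_j·A_j − L_j²
c_1 = 0.0000+36.0000−32.0000 = 4.0000
-16.0000·x + 6.0000·y = c_1−c_2 = -52.0000
0.0000·x + 6.0000·y = c_1−c_3 = 12.0000
-8.0000·x + 12.0000·y = c_1−c_4 = -8.0000
solve first two rows → x=4.0000, y=2.0000
check cable 4: ‖A_4−P‖² = 4.0000 ≈ L_4² = 4.0000 ✓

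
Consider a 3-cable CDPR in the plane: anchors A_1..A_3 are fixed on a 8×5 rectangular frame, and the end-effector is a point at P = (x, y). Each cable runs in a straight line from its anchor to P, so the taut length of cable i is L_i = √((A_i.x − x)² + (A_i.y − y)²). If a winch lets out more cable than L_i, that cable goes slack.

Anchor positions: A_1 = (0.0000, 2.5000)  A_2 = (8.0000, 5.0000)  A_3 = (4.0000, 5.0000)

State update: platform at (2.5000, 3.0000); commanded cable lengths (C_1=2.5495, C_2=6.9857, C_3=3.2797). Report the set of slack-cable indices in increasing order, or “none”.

i=1: geometric 2.5495 vs commanded 2.5495 ⇒ taut
i=2: geometric 5.8523 vs commanded 6.9857 ⇒ slack
i=3: geometric 2.5000 vs commanded 3.2797 ⇒ slack

2, 3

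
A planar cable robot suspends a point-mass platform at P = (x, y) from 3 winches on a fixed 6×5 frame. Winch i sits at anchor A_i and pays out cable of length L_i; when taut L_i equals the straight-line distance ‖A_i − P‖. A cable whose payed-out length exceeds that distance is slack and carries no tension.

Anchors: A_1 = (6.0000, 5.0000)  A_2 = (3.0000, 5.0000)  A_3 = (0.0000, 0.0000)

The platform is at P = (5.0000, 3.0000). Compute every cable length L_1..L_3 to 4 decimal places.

L_1: Δ = A_1−P = (1.0000, 2.0000) → ‖Δ‖ = √5.0000 = 2.2361
L_2: Δ = A_2−P = (-2.0000, 2.0000) → ‖Δ‖ = √8.0000 = 2.8284
L_3: Δ = A_3−P = (-5.0000, -3.0000) → ‖Δ‖ = √34.0000 = 5.8310

(2.2361, 2.8284, 5.8310)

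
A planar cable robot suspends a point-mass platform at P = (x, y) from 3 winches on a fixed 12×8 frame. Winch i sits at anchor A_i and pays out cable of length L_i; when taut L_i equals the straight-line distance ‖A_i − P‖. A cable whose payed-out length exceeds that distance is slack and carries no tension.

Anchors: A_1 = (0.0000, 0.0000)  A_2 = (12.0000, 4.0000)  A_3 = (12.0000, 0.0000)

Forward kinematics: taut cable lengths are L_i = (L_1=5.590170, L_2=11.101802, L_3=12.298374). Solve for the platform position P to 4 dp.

each cable: (A_i−P)·(A_i−P) = L_i²; let q_i = ‖A_i‖²−L_i²
q_1 = 0.0000+0.0000−31.2500 = -31.2500
row 1: -24.0000x − 8.0000y = -68.0000  (q_2=36.7500)
row 2: -24.0000x + 0.0000y = -24.0000  (q_3=-7.2500)
Cramer on rows 1–2 → x = 1.0000, y = 5.5000

(1.0000, 5.5000)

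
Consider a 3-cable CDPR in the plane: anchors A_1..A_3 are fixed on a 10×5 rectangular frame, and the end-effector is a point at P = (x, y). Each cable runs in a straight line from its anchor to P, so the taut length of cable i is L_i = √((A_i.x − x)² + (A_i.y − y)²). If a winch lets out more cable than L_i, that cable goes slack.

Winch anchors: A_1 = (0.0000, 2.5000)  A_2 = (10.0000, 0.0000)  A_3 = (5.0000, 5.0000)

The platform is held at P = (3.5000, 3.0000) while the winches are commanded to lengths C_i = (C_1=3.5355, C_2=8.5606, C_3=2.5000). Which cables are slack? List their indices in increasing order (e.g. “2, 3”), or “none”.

2

cable 1: √((-3.5000)²+(-0.5000)²)=3.5355, C_1=3.5355: taut
cable 2: √((6.5000)²+(-3.0000)²)=7.1589, C_2=8.5606: slack
cable 3: √((1.5000)²+(2.0000)²)=2.5000, C_3=2.5000: taut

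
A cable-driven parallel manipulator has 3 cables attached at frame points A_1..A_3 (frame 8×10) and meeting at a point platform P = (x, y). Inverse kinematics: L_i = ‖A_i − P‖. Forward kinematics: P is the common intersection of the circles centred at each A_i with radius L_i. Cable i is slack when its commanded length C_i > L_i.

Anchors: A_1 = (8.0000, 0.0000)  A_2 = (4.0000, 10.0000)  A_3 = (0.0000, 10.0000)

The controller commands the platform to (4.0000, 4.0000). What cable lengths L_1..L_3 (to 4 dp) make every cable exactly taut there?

(5.6569, 6.0000, 7.2111)

cable 1: Δx=4.0000, Δy=-4.0000; L_1 = √(Δx²+Δy²) = 5.6569
cable 2: Δx=0.0000, Δy=6.0000; L_2 = √(Δx²+Δy²) = 6.0000
cable 3: Δx=-4.0000, Δy=6.0000; L_3 = √(Δx²+Δy²) = 7.2111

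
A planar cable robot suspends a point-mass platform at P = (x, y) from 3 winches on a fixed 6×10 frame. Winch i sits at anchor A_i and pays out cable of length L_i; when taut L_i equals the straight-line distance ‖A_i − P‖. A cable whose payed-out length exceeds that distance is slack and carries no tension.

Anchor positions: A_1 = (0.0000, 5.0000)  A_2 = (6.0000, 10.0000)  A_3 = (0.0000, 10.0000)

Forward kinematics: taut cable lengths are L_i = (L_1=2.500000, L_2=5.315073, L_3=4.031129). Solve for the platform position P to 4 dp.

each cable: (A_i−P)·(A_i−P) = L_i²; let k_i = ‖A_i‖²−L_i²
k_1 = 0.0000+25.0000−6.2500 = 18.7500
row 1: -12.0000x − 10.0000y = -89.0000  (k_2=107.7500)
row 2: 0.0000x − 10.0000y = -65.0000  (k_3=83.7500)
Cramer on rows 1–2 → x = 2.0000, y = 6.5000

(2.0000, 6.5000)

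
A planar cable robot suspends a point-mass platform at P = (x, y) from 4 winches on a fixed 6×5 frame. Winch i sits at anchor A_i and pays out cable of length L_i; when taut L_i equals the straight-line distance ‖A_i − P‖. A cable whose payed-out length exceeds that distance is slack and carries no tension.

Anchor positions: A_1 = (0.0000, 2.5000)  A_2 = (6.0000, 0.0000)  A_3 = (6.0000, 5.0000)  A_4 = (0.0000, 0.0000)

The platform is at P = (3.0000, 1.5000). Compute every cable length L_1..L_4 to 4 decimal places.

cable 1: Δx=-3.0000, Δy=1.0000; L_1 = √(Δx²+Δy²) = 3.1623
cable 2: Δx=3.0000, Δy=-1.5000; L_2 = √(Δx²+Δy²) = 3.3541
cable 3: Δx=3.0000, Δy=3.5000; L_3 = √(Δx²+Δy²) = 4.6098
cable 4: Δx=-3.0000, Δy=-1.5000; L_4 = √(Δx²+Δy²) = 3.3541

(3.1623, 3.3541, 4.6098, 3.3541)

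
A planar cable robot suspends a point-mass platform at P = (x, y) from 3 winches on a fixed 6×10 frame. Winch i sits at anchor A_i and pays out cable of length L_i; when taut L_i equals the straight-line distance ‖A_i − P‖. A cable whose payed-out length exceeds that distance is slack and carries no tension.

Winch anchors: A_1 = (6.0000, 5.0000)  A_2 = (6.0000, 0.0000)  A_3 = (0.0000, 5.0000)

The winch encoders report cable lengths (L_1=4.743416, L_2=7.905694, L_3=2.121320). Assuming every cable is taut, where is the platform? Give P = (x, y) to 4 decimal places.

(1.5000, 6.5000)

each cable: (A_i−P)·(A_i−P) = L_i²; let q_i = ‖A_i‖²−L_i²
q_1 = 36.0000+25.0000−22.5000 = 38.5000
row 1: 0.0000x + 10.0000y = 65.0000  (q_2=-26.5000)
row 2: 12.0000x + 0.0000y = 18.0000  (q_3=20.5000)
Cramer on rows 1–2 → x = 1.5000, y = 6.5000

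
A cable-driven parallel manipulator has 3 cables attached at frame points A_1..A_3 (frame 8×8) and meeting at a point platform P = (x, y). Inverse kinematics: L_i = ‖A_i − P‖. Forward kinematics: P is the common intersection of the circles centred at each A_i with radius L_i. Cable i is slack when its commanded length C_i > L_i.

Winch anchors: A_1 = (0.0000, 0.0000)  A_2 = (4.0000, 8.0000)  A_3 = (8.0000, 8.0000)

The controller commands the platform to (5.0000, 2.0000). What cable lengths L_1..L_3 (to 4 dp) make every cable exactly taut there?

(5.3852, 6.0828, 6.7082)

L_1 = √((0.0000−5.0000)² + (0.0000−2.0000)²) = 5.3852
L_2 = √((4.0000−5.0000)² + (8.0000−2.0000)²) = 6.0828
L_3 = √((8.0000−5.0000)² + (8.0000−2.0000)²) = 6.7082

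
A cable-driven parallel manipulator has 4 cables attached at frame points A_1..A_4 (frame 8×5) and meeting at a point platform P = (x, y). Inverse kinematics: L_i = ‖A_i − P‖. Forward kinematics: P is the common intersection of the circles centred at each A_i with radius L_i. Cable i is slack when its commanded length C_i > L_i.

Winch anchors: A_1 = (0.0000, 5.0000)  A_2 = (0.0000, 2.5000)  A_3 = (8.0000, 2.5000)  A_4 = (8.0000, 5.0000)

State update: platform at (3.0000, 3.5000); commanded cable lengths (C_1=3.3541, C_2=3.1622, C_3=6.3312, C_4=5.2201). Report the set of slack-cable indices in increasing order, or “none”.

3

cable 1: √((-3.0000)²+(1.5000)²)=3.3541, C_1=3.3541: taut
cable 2: √((-3.0000)²+(-1.0000)²)=3.1623, C_2=3.1622: taut
cable 3: √((5.0000)²+(-1.0000)²)=5.0990, C_3=6.3312: slack
cable 4: √((5.0000)²+(1.5000)²)=5.2202, C_4=5.2201: taut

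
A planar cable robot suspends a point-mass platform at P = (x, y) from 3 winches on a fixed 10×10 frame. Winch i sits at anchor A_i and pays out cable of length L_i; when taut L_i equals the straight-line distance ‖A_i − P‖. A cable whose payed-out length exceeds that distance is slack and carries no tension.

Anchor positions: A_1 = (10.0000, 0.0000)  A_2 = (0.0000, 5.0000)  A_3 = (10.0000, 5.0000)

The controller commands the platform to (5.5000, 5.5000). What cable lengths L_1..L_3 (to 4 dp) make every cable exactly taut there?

(7.1063, 5.5227, 4.5277)

cable 1: Δx=4.5000, Δy=-5.5000; L_1 = √(Δx²+Δy²) = 7.1063
cable 2: Δx=-5.5000, Δy=-0.5000; L_2 = √(Δx²+Δy²) = 5.5227
cable 3: Δx=4.5000, Δy=-0.5000; L_3 = √(Δx²+Δy²) = 4.5277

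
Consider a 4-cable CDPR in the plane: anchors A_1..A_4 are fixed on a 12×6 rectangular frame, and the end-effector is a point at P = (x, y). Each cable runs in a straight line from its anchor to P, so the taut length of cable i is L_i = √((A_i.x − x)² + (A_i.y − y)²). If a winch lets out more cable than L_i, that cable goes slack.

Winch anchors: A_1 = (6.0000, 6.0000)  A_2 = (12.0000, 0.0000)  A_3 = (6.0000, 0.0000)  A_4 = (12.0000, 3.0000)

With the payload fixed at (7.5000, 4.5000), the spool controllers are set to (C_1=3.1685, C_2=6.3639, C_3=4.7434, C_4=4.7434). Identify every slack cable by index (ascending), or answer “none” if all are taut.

1

cable 1: √((-1.5000)²+(1.5000)²)=2.1213, C_1=3.1685: slack
cable 2: √((4.5000)²+(-4.5000)²)=6.3640, C_2=6.3639: taut
cable 3: √((-1.5000)²+(-4.5000)²)=4.7434, C_3=4.7434: taut
cable 4: √((4.5000)²+(-1.5000)²)=4.7434, C_4=4.7434: taut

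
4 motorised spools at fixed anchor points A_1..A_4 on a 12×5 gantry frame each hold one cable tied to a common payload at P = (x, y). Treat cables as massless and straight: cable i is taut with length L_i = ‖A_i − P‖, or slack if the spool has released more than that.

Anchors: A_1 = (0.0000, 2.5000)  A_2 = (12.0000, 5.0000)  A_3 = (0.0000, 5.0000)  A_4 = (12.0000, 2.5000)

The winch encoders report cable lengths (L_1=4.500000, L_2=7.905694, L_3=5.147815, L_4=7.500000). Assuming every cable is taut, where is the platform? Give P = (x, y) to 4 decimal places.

each cable: (A_i−P)·(A_i−P) = L_i²; let c_i = ‖A_i‖²−L_i²
c_1 = 0.0000+6.2500−20.2500 = -14.0000
row 1: -24.0000x − 5.0000y = -120.5000  (c_2=106.5000)
row 2: 0.0000x − 5.0000y = -12.5000  (c_3=-1.5000)
row 3: -24.0000x + 0.0000y = -108.0000  (c_4=94.0000)
Cramer on rows 1–2 → x = 4.5000, y = 2.5000
check cable 4: ‖A_4−P‖² = 56.2500 ≈ L_4² = 56.2500 ✓

(4.5000, 2.5000)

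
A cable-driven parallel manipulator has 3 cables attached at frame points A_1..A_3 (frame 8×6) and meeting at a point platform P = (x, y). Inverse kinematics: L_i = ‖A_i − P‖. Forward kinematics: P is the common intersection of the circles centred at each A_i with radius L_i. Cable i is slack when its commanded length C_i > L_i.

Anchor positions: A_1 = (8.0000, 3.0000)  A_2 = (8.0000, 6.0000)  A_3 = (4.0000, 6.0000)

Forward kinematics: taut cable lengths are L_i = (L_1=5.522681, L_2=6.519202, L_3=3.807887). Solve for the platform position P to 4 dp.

(2.5000, 2.5000)

expand ‖A_i−P‖²=L_i² and subtract eq 1 (q_i ≔ ‖A_i‖²−L_i²)
q_1 = 64.0000+9.0000−30.5000 = 42.5000
eq1−eq2 → [0.0000  -6.0000]·P = -15.0000
eq1−eq3 → [8.0000  -6.0000]·P = 5.0000
2×2 solve → P = (2.5000, 2.5000)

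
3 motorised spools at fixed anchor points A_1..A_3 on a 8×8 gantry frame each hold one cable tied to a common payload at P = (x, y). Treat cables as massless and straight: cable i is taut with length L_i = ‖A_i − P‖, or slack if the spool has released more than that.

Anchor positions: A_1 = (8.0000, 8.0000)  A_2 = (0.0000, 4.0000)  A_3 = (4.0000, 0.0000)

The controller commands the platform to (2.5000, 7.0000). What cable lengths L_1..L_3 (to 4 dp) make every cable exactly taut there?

L_1 = √((8.0000−2.5000)² + (8.0000−7.0000)²) = 5.5902
L_2 = √((0.0000−2.5000)² + (4.0000−7.0000)²) = 3.9051
L_3 = √((4.0000−2.5000)² + (0.0000−7.0000)²) = 7.1589

(5.5902, 3.9051, 7.1589)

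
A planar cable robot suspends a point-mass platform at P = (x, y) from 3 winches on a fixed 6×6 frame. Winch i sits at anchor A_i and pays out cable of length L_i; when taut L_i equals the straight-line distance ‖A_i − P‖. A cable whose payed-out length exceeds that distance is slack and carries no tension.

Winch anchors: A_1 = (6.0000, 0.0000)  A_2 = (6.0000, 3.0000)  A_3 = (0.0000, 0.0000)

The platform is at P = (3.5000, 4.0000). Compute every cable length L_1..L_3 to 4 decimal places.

(4.7170, 2.6926, 5.3151)

cable 1: Δx=2.5000, Δy=-4.0000; L_1 = √(Δx²+Δy²) = 4.7170
cable 2: Δx=2.5000, Δy=-1.0000; L_2 = √(Δx²+Δy²) = 2.6926
cable 3: Δx=-3.5000, Δy=-4.0000; L_3 = √(Δx²+Δy²) = 5.3151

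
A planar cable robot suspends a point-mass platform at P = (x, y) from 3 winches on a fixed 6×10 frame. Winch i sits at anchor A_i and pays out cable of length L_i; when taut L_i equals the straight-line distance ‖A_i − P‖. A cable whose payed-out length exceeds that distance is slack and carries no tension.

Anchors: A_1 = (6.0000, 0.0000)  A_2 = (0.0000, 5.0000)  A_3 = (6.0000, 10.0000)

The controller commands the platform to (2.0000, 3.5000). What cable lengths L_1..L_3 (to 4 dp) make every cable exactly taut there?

(5.3151, 2.5000, 7.6322)

L_1: Δ = A_1−P = (4.0000, -3.5000) → ‖Δ‖ = √28.2500 = 5.3151
L_2: Δ = A_2−P = (-2.0000, 1.5000) → ‖Δ‖ = √6.2500 = 2.5000
L_3: Δ = A_3−P = (4.0000, 6.5000) → ‖Δ‖ = √58.2500 = 7.6322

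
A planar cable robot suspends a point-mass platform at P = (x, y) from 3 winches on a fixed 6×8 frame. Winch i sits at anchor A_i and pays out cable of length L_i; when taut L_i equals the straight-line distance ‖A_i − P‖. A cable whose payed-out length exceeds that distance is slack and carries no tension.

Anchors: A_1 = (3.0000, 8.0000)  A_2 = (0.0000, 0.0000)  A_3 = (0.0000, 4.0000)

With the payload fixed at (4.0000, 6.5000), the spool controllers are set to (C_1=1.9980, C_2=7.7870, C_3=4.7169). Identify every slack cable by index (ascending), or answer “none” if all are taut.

1, 2

cable 1: √((-1.0000)²+(1.5000)²)=1.8028, C_1=1.9980: slack
cable 2: √((-4.0000)²+(-6.5000)²)=7.6322, C_2=7.7870: slack
cable 3: √((-4.0000)²+(-2.5000)²)=4.7170, C_3=4.7169: taut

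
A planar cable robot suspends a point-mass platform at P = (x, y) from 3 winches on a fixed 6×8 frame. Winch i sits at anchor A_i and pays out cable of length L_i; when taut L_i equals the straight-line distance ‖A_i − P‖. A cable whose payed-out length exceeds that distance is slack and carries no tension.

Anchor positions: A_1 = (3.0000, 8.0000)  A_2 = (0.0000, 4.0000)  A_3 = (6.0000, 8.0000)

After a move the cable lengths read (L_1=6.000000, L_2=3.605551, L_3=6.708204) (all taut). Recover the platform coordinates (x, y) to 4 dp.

(3.0000, 2.0000)

each cable: (A_i−P)·(A_i−P) = L_i²; let q_i = ‖A_i‖²−L_i²
q_1 = 9.0000+64.0000−36.0000 = 37.0000
row 1: 6.0000x + 8.0000y = 34.0000  (q_2=3.0000)
row 2: -6.0000x + 0.0000y = -18.0000  (q_3=55.0000)
Cramer on rows 1–2 → x = 3.0000, y = 2.0000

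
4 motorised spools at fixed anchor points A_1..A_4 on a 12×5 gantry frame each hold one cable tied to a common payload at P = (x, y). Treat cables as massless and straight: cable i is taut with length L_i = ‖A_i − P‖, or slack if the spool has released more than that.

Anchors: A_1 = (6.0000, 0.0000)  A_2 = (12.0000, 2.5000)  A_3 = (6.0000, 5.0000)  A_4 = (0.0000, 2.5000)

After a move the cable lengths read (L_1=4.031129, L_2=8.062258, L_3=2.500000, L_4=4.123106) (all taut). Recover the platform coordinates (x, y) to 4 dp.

each cable: (A_i−P)·(A_i−P) = L_i²; let k_i = ‖A_i‖²−L_i²
k_1 = 36.0000+0.0000−16.2500 = 19.7500
row 1: -12.0000x − 5.0000y = -65.5000  (k_2=85.2500)
row 2: 0.0000x − 10.0000y = -35.0000  (k_3=54.7500)
row 3: 12.0000x − 5.0000y = 30.5000  (k_4=-10.7500)
Cramer on rows 1–2 → x = 4.0000, y = 3.5000
check cable 4: ‖A_4−P‖² = 17.0000 ≈ L_4² = 17.0000 ✓

(4.0000, 3.5000)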